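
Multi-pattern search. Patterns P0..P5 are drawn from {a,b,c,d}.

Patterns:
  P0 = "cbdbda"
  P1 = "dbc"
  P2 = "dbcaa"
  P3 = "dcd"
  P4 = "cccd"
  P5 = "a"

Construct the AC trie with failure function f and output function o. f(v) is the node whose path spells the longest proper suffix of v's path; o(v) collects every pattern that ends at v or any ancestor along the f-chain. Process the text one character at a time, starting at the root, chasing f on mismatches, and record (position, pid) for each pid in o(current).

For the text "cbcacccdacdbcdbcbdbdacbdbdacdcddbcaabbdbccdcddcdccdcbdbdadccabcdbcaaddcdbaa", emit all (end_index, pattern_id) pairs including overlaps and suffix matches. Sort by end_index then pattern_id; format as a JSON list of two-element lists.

Build automaton:
Trie (insert patterns):
  0='ε' goto a→17 c→1 d→7
  1='c' goto b→2 c→14
  2='cb' goto d→3
  3='cbd' goto b→4
  4='cbdb' goto d→5
  5='cbdbd' goto a→6
  6='cbdbda' goto ·  [P0 ends]
  7='d' goto b→8 c→12
  8='db' goto c→9
  9='dbc' goto a→10  [P1 ends]
  10='dbca' goto a→11
  11='dbcaa' goto ·  [P2 ends]
  12='dc' goto d→13
  13='dcd' goto ·  [P3 ends]
  14='cc' goto c→15
  15='ccc' goto d→16
  16='cccd' goto ·  [P4 ends]
  17='a' goto ·  [P5 ends]

BFS fail/out derivation:
  n1('c'): parent n0 fail=0; on 'c' 0 → fail=0;  out ∅∪∅=∅
  n7('d'): parent n0 fail=0; on 'd' 0 → fail=0;  out ∅∪∅=∅
  n17('a'): parent n0 fail=0; on 'a' 0 → fail=0;  out {5}∪∅={5}
  n2('cb'): parent n1 fail=0; on 'b' 0 → fail=0;  out ∅∪∅=∅
  n8('db'): parent n7 fail=0; on 'b' 0 → fail=0;  out ∅∪∅=∅
  n12('dc'): parent n7 fail=0; on 'c' 0 → fail=1;  out ∅∪∅=∅
  n14('cc'): parent n1 fail=0; on 'c' 0 → fail=1;  out ∅∪∅=∅
  n3('cbd'): parent n2 fail=0; on 'd' 0 → fail=7;  out ∅∪∅=∅
  n9('dbc'): parent n8 fail=0; on 'c' 0 → fail=1;  out {1}∪∅={1}
  n13('dcd'): parent n12 fail=1; on 'd' 1→0 → fail=7;  out {3}∪∅={3}
  n15('ccc'): parent n14 fail=1; on 'c' 1 → fail=14;  out ∅∪∅=∅
  n4('cbdb'): parent n3 fail=7; on 'b' 7 → fail=8;  out ∅∪∅=∅
  n10('dbca'): parent n9 fail=1; on 'a' 1→0 → fail=17;  out ∅∪{5}={5}
  n16('cccd'): parent n15 fail=14; on 'd' 14→1→0 → fail=7;  out {4}∪∅={4}
  n5('cbdbd'): parent n4 fail=8; on 'd' 8→0 → fail=7;  out ∅∪∅=∅
  n11('dbcaa'): parent n10 fail=17; on 'a' 17→0 → fail=17;  out {2}∪{5}={2,5}
  n6('cbdbda'): parent n5 fail=7; on 'a' 7→0 → fail=17;  out {0}∪{5}={0,5}

Run:
pos 0 'c': at 1
pos 1 'b': at 2
pos 2 'c': at 1 (fail-walked)
pos 3 'a': at 17 (fail-walked)  emit P5@[3:3]
pos 4 'c': at 1 (fail-walked)
pos 5 'c': at 14
pos 6 'c': at 15
pos 7 'd': at 16  emit P4@[4:7]
pos 8 'a': at 17 (fail-walked)  emit P5@[8:8]
pos 9 'c': at 1 (fail-walked)
pos 10 'd': at 7 (fail-walked)
pos 11 'b': at 8
pos 12 'c': at 9  emit P1@[10:12]
pos 13 'd': at 7 (fail-walked)
pos 14 'b': at 8
pos 15 'c': at 9  emit P1@[13:15]
pos 16 'b': at 2 (fail-walked)
pos 17 'd': at 3
pos 18 'b': at 4
pos 19 'd': at 5
pos 20 'a': at 6  emit P0@[15:20],P5@[20:20]
pos 21 'c': at 1 (fail-walked)
pos 22 'b': at 2
pos 23 'd': at 3
pos 24 'b': at 4
pos 25 'd': at 5
pos 26 'a': at 6  emit P0@[21:26],P5@[26:26]
pos 27 'c': at 1 (fail-walked)
pos 28 'd': at 7 (fail-walked)
pos 29 'c': at 12
pos 30 'd': at 13  emit P3@[28:30]
pos 31 'd': at 7 (fail-walked)
pos 32 'b': at 8
pos 33 'c': at 9  emit P1@[31:33]
pos 34 'a': at 10  emit P5@[34:34]
pos 35 'a': at 11  emit P2@[31:35],P5@[35:35]
pos 36 'b': at 0 (fail-walked)
pos 37 'b': at 0
pos 38 'd': at 7
pos 39 'b': at 8
pos 40 'c': at 9  emit P1@[38:40]
pos 41 'c': at 14 (fail-walked)
pos 42 'd': at 7 (fail-walked)
pos 43 'c': at 12
pos 44 'd': at 13  emit P3@[42:44]
pos 45 'd': at 7 (fail-walked)
pos 46 'c': at 12
pos 47 'd': at 13  emit P3@[45:47]
pos 48 'c': at 12 (fail-walked)
pos 49 'c': at 14 (fail-walked)
pos 50 'd': at 7 (fail-walked)
pos 51 'c': at 12
pos 52 'b': at 2 (fail-walked)
pos 53 'd': at 3
pos 54 'b': at 4
pos 55 'd': at 5
pos 56 'a': at 6  emit P0@[51:56],P5@[56:56]
pos 57 'd': at 7 (fail-walked)
pos 58 'c': at 12
pos 59 'c': at 14 (fail-walked)
pos 60 'a': at 17 (fail-walked)  emit P5@[60:60]
pos 61 'b': at 0 (fail-walked)
pos 62 'c': at 1
pos 63 'd': at 7 (fail-walked)
pos 64 'b': at 8
pos 65 'c': at 9  emit P1@[63:65]
pos 66 'a': at 10  emit P5@[66:66]
pos 67 'a': at 11  emit P2@[63:67],P5@[67:67]
pos 68 'd': at 7 (fail-walked)
pos 69 'd': at 7 (fail-walked)
pos 70 'c': at 12
pos 71 'd': at 13  emit P3@[69:71]
pos 72 'b': at 8 (fail-walked)
pos 73 'a': at 17 (fail-walked)  emit P5@[73:73]
pos 74 'a': at 17 (fail-walked)  emit P5@[74:74]

Matches: [[3,5],[7,4],[8,5],[12,1],[15,1],[20,0],[20,5],[26,0],[26,5],[30,3],[33,1],[34,5],[35,2],[35,5],[40,1],[44,3],[47,3],[56,0],[56,5],[60,5],[65,1],[66,5],[67,2],[67,5],[71,3],[73,5],[74,5]]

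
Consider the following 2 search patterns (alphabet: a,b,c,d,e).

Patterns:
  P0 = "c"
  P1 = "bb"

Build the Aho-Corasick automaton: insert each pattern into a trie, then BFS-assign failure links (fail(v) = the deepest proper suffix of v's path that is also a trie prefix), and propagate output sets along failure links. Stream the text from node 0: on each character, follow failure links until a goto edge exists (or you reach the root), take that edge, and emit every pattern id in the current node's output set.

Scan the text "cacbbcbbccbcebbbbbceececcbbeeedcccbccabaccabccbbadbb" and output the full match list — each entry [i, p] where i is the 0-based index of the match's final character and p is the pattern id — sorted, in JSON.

Build:
Trie nodes:
  n0 'ε': b→2 c→1
  n1 'c': ·  [P0 ends]
  n2 'b': b→3
  n3 'bb': ·  [P1 ends]

BFS fail/out derivation:
  n1('c'): parent n0 fail=0; on 'c' 0 → fail=0;  out {0}∪∅={0}
  n2('b'): parent n0 fail=0; on 'b' 0 → fail=0;  out ∅∪∅=∅
  n3('bb'): parent n2 fail=0; on 'b' 0 → fail=2;  out {1}∪∅={1}

Text stream:
i=0 'c': node 0→1  → match P0@[0:0]
i=1 'a': node 1→0 (via fail)
i=2 'c': node 0→1  → match P0@[2:2]
i=3 'b': node 1→2 (via fail)
i=4 'b': node 2→3  → match P1@[3:4]
i=5 'c': node 3→1 (via fail)  → match P0@[5:5]
i=6 'b': node 1→2 (via fail)
i=7 'b': node 2→3  → match P1@[6:7]
i=8 'c': node 3→1 (via fail)  → match P0@[8:8]
i=9 'c': node 1→1 (via fail)  → match P0@[9:9]
i=10 'b': node 1→2 (via fail)
i=11 'c': node 2→1 (via fail)  → match P0@[11:11]
i=12 'e': node 1→0 (via fail)
i=13 'b': node 0→2
i=14 'b': node 2→3  → match P1@[13:14]
i=15 'b': node 3→3 (via fail)  → match P1@[14:15]
i=16 'b': node 3→3 (via fail)  → match P1@[15:16]
i=17 'b': node 3→3 (via fail)  → match P1@[16:17]
i=18 'c': node 3→1 (via fail)  → match P0@[18:18]
i=19 'e': node 1→0 (via fail)
i=20 'e': node 0→0
i=21 'c': node 0→1  → match P0@[21:21]
i=22 'e': node 1→0 (via fail)
i=23 'c': node 0→1  → match P0@[23:23]
i=24 'c': node 1→1 (via fail)  → match P0@[24:24]
i=25 'b': node 1→2 (via fail)
i=26 'b': node 2→3  → match P1@[25:26]
i=27 'e': node 3→0 (via fail)
i=28 'e': node 0→0
i=29 'e': node 0→0
i=30 'd': node 0→0
i=31 'c': node 0→1  → match P0@[31:31]
i=32 'c': node 1→1 (via fail)  → match P0@[32:32]
i=33 'c': node 1→1 (via fail)  → match P0@[33:33]
i=34 'b': node 1→2 (via fail)
i=35 'c': node 2→1 (via fail)  → match P0@[35:35]
i=36 'c': node 1→1 (via fail)  → match P0@[36:36]
i=37 'a': node 1→0 (via fail)
i=38 'b': node 0→2
i=39 'a': node 2→0 (via fail)
i=40 'c': node 0→1  → match P0@[40:40]
i=41 'c': node 1→1 (via fail)  → match P0@[41:41]
i=42 'a': node 1→0 (via fail)
i=43 'b': node 0→2
i=44 'c': node 2→1 (via fail)  → match P0@[44:44]
i=45 'c': node 1→1 (via fail)  → match P0@[45:45]
i=46 'b': node 1→2 (via fail)
i=47 'b': node 2→3  → match P1@[46:47]
i=48 'a': node 3→0 (via fail)
i=49 'd': node 0→0
i=50 'b': node 0→2
i=51 'b': node 2→3  → match P1@[50:51]

Matches: [[0,0],[2,0],[4,1],[5,0],[7,1],[8,0],[9,0],[11,0],[14,1],[15,1],[16,1],[17,1],[18,0],[21,0],[23,0],[24,0],[26,1],[31,0],[32,0],[33,0],[35,0],[36,0],[40,0],[41,0],[44,0],[45,0],[47,1],[51,1]]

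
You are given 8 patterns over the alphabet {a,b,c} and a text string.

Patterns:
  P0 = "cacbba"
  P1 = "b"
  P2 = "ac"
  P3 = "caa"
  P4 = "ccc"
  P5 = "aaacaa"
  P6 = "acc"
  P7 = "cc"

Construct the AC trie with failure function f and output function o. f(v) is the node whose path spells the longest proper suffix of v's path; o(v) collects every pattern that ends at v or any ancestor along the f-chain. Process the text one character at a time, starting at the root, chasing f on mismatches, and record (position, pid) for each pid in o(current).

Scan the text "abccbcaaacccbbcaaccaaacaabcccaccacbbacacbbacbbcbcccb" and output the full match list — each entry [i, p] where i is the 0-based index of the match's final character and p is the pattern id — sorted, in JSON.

Build:
Trie (insert patterns):
  0='ε' goto a→8 b→7 c→1
  1='c' goto a→2 c→11
  2='ca' goto a→10 c→3
  3='cac' goto b→4
  4='cacb' goto b→5
  5='cacbb' goto a→6
  6='cacbba' goto ·  ←P0
  7='b' goto ·  ←P1
  8='a' goto a→13 c→9
  9='ac' goto c→18  ←P2
  10='caa' goto ·  ←P3
  11='cc' goto c→12  ←P7
  12='ccc' goto ·  ←P4
  13='aa' goto a→14
  14='aaa' goto c→15
  15='aaac' goto a→16
  16='aaaca' goto a→17
  17='aaacaa' goto ·  ←P5
  18='acc' goto ·  ←P6

BFS fail/out derivation:
  fail(1) 'c': from fail(0)=0 chase 'c': 0 ⇒ 0;  out=∅∪out(0)=∅
  fail(7) 'b': from fail(0)=0 chase 'b': 0 ⇒ 0;  out={1}∪out(0)={1}
  fail(8) 'a': from fail(0)=0 chase 'a': 0 ⇒ 0;  out=∅∪out(0)=∅
  fail(2) 'ca': from fail(1)=0 chase 'a': 0 ⇒ 8;  out=∅∪out(8)=∅
  fail(9) 'ac': from fail(8)=0 chase 'c': 0 ⇒ 1;  out={2}∪out(1)={2}
  fail(11) 'cc': from fail(1)=0 chase 'c': 0 ⇒ 1;  out={7}∪out(1)={7}
  fail(13) 'aa': from fail(8)=0 chase 'a': 0 ⇒ 8;  out=∅∪out(8)=∅
  fail(3) 'cac': from fail(2)=8 chase 'c': 8 ⇒ 9;  out=∅∪out(9)={2}
  fail(10) 'caa': from fail(2)=8 chase 'a': 8 ⇒ 13;  out={3}∪out(13)={3}
  fail(12) 'ccc': from fail(11)=1 chase 'c': 1 ⇒ 11;  out={4}∪out(11)={4,7}
  fail(14) 'aaa': from fail(13)=8 chase 'a': 8 ⇒ 13;  out=∅∪out(13)=∅
  fail(18) 'acc': from fail(9)=1 chase 'c': 1 ⇒ 11;  out={6}∪out(11)={6,7}
  fail(4) 'cacb': from fail(3)=9 chase 'b': 9→1→0 ⇒ 7;  out=∅∪out(7)={1}
  fail(15) 'aaac': from fail(14)=13 chase 'c': 13→8 ⇒ 9;  out=∅∪out(9)={2}
  fail(5) 'cacbb': from fail(4)=7 chase 'b': 7→0 ⇒ 7;  out=∅∪out(7)={1}
  fail(16) 'aaaca': from fail(15)=9 chase 'a': 9→1 ⇒ 2;  out=∅∪out(2)=∅
  fail(6) 'cacbba': from fail(5)=7 chase 'a': 7→0 ⇒ 8;  out={0}∪out(8)={0}
  fail(17) 'aaacaa': from fail(16)=2 chase 'a': 2 ⇒ 10;  out={5}∪out(10)={3,5}

Run:
i=0 'a': node 0→8
i=1 'b': node 8→7 ·f  ** P1@[1:1]
i=2 'c': node 7→1 ·f
i=3 'c': node 1→11  ** P7@[2:3]
i=4 'b': node 11→7 ·f  ** P1@[4:4]
i=5 'c': node 7→1 ·f
i=6 'a': node 1→2
i=7 'a': node 2→10  ** P3@[5:7]
i=8 'a': node 10→14 ·f
i=9 'c': node 14→15  ** P2@[8:9]
i=10 'c': node 15→18 ·f  ** P6@[8:10],P7@[9:10]
i=11 'c': node 18→12 ·f  ** P4@[9:11],P7@[10:11]
i=12 'b': node 12→7 ·f  ** P1@[12:12]
i=13 'b': node 7→7 ·f  ** P1@[13:13]
i=14 'c': node 7→1 ·f
i=15 'a': node 1→2
i=16 'a': node 2→10  ** P3@[14:16]
i=17 'c': node 10→9 ·f  ** P2@[16:17]
i=18 'c': node 9→18  ** P6@[16:18],P7@[17:18]
i=19 'a': node 18→2 ·f
i=20 'a': node 2→10  ** P3@[18:20]
i=21 'a': node 10→14 ·f
i=22 'c': node 14→15  ** P2@[21:22]
i=23 'a': node 15→16
i=24 'a': node 16→17  ** P3@[22:24],P5@[19:24]
i=25 'b': node 17→7 ·f  ** P1@[25:25]
i=26 'c': node 7→1 ·f
i=27 'c': node 1→11  ** P7@[26:27]
i=28 'c': node 11→12  ** P4@[26:28],P7@[27:28]
i=29 'a': node 12→2 ·f
i=30 'c': node 2→3  ** P2@[29:30]
i=31 'c': node 3→18 ·f  ** P6@[29:31],P7@[30:31]
i=32 'a': node 18→2 ·f
i=33 'c': node 2→3  ** P2@[32:33]
i=34 'b': node 3→4  ** P1@[34:34]
i=35 'b': node 4→5  ** P1@[35:35]
i=36 'a': node 5→6  ** P0@[31:36]
i=37 'c': node 6→9 ·f  ** P2@[36:37]
i=38 'a': node 9→2 ·f
i=39 'c': node 2→3  ** P2@[38:39]
i=40 'b': node 3→4  ** P1@[40:40]
i=41 'b': node 4→5  ** P1@[41:41]
i=42 'a': node 5→6  ** P0@[37:42]
i=43 'c': node 6→9 ·f  ** P2@[42:43]
i=44 'b': node 9→7 ·f  ** P1@[44:44]
i=45 'b': node 7→7 ·f  ** P1@[45:45]
i=46 'c': node 7→1 ·f
i=47 'b': node 1→7 ·f  ** P1@[47:47]
i=48 'c': node 7→1 ·f
i=49 'c': node 1→11  ** P7@[48:49]
i=50 'c': node 11→12  ** P4@[48:50],P7@[49:50]
i=51 'b': node 12→7 ·f  ** P1@[51:51]

All matches (sorted): [[1,1],[3,7],[4,1],[7,3],[9,2],[10,6],[10,7],[11,4],[11,7],[12,1],[13,1],[16,3],[17,2],[18,6],[18,7],[20,3],[22,2],[24,3],[24,5],[25,1],[27,7],[28,4],[28,7],[30,2],[31,6],[31,7],[33,2],[34,1],[35,1],[36,0],[37,2],[39,2],[40,1],[41,1],[42,0],[43,2],[44,1],[45,1],[47,1],[49,7],[50,4],[50,7],[51,1]]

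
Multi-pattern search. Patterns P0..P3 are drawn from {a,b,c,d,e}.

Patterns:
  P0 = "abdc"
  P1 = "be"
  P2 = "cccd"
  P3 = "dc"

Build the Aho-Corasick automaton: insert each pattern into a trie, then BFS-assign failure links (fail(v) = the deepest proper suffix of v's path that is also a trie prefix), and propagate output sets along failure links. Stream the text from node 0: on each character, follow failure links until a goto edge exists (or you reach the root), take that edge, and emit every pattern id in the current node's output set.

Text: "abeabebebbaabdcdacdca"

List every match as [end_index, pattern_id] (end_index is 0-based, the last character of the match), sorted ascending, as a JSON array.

Construct AC machine:
Trie (insert patterns):
  0='ε' goto a→1 b→5 c→7 d→11
  1='a' goto b→2
  2='ab' goto d→3
  3='abd' goto c→4
  4='abdc' goto ·  ←P0
  5='b' goto e→6
  6='be' goto ·  ←P1
  7='c' goto c→8
  8='cc' goto c→9
  9='ccc' goto d→10
  10='cccd' goto ·  ←P2
  11='d' goto c→12
  12='dc' goto ·  ←P3

Failure links (BFS by depth):
  fail(1) 'a': from fail(0)=0 chase 'a': 0 ⇒ 0;  out=∅∪out(0)=∅
  fail(5) 'b': from fail(0)=0 chase 'b': 0 ⇒ 0;  out=∅∪out(0)=∅
  fail(7) 'c': from fail(0)=0 chase 'c': 0 ⇒ 0;  out=∅∪out(0)=∅
  fail(11) 'd': from fail(0)=0 chase 'd': 0 ⇒ 0;  out=∅∪out(0)=∅
  fail(2) 'ab': from fail(1)=0 chase 'b': 0 ⇒ 5;  out=∅∪out(5)=∅
  fail(6) 'be': from fail(5)=0 chase 'e': 0 ⇒ 0;  out={1}∪out(0)={1}
  fail(8) 'cc': from fail(7)=0 chase 'c': 0 ⇒ 7;  out=∅∪out(7)=∅
  fail(12) 'dc': from fail(11)=0 chase 'c': 0 ⇒ 7;  out={3}∪out(7)={3}
  fail(3) 'abd': from fail(2)=5 chase 'd': 5→0 ⇒ 11;  out=∅∪out(11)=∅
  fail(9) 'ccc': from fail(8)=7 chase 'c': 7 ⇒ 8;  out=∅∪out(8)=∅
  fail(4) 'abdc': from fail(3)=11 chase 'c': 11 ⇒ 12;  out={0}∪out(12)={0,3}
  fail(10) 'cccd': from fail(9)=8 chase 'd': 8→7→0 ⇒ 11;  out={2}∪out(11)={2}

Run:
i=0 'a': node 0→1
i=1 'b': node 1→2
i=2 'e': node 2→6 (fail-walked)  → match P1@[1:2]
i=3 'a': node 6→1 (fail-walked)
i=4 'b': node 1→2
i=5 'e': node 2→6 (fail-walked)  → match P1@[4:5]
i=6 'b': node 6→5 (fail-walked)
i=7 'e': node 5→6  → match P1@[6:7]
i=8 'b': node 6→5 (fail-walked)
i=9 'b': node 5→5 (fail-walked)
i=10 'a': node 5→1 (fail-walked)
i=11 'a': node 1→1 (fail-walked)
i=12 'b': node 1→2
i=13 'd': node 2→3
i=14 'c': node 3→4  → match P0@[11:14],P3@[13:14]
i=15 'd': node 4→11 (fail-walked)
i=16 'a': node 11→1 (fail-walked)
i=17 'c': node 1→7 (fail-walked)
i=18 'd': node 7→11 (fail-walked)
i=19 'c': node 11→12  → match P3@[18:19]
i=20 'a': node 12→1 (fail-walked)

Result: [[2,1],[5,1],[7,1],[14,0],[14,3],[19,3]]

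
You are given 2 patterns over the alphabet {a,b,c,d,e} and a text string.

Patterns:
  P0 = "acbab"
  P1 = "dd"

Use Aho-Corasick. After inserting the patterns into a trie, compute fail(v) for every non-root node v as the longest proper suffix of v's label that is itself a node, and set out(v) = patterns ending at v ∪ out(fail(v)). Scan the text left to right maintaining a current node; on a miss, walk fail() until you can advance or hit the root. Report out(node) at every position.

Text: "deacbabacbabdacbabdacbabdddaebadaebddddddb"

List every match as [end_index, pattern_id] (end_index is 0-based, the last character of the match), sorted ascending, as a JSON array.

Build:
Trie (insert patterns):
  n0 'ε': a→1 d→6
  n1 'a': c→2
  n2 'ac': b→3
  n3 'acb': a→4
  n4 'acba': b→5
  n5 'acbab': ·  [P0 ends]
  n6 'd': d→7
  n7 'dd': ·  [P1 ends]

BFS fail/out derivation:
  fail(1) 'a': from fail(0)=0 chase 'a': 0 ⇒ 0;  out=∅∪out(0)=∅
  fail(6) 'd': from fail(0)=0 chase 'd': 0 ⇒ 0;  out=∅∪out(0)=∅
  fail(2) 'ac': from fail(1)=0 chase 'c': 0 ⇒ 0;  out=∅∪out(0)=∅
  fail(7) 'dd': from fail(6)=0 chase 'd': 0 ⇒ 6;  out={1}∪out(6)={1}
  fail(3) 'acb': from fail(2)=0 chase 'b': 0 ⇒ 0;  out=∅∪out(0)=∅
  fail(4) 'acba': from fail(3)=0 chase 'a': 0 ⇒ 1;  out=∅∪out(1)=∅
  fail(5) 'acbab': from fail(4)=1 chase 'b': 1→0 ⇒ 0;  out={0}∪out(0)={0}

Scan:
[0] read 'd'  n0⇒n6
[1] read 'e'  n6⇒n0 (fail-walked)
[2] read 'a'  n0⇒n1
[3] read 'c'  n1⇒n2
[4] read 'b'  n2⇒n3
[5] read 'a'  n3⇒n4
[6] read 'b'  n4⇒n5  emit P0@[2:6]
[7] read 'a'  n5⇒n1 (fail-walked)
[8] read 'c'  n1⇒n2
[9] read 'b'  n2⇒n3
[10] read 'a'  n3⇒n4
[11] read 'b'  n4⇒n5  emit P0@[7:11]
[12] read 'd'  n5⇒n6 (fail-walked)
[13] read 'a'  n6⇒n1 (fail-walked)
[14] read 'c'  n1⇒n2
[15] read 'b'  n2⇒n3
[16] read 'a'  n3⇒n4
[17] read 'b'  n4⇒n5  emit P0@[13:17]
[18] read 'd'  n5⇒n6 (fail-walked)
[19] read 'a'  n6⇒n1 (fail-walked)
[20] read 'c'  n1⇒n2
[21] read 'b'  n2⇒n3
[22] read 'a'  n3⇒n4
[23] read 'b'  n4⇒n5  emit P0@[19:23]
[24] read 'd'  n5⇒n6 (fail-walked)
[25] read 'd'  n6⇒n7  emit P1@[24:25]
[26] read 'd'  n7⇒n7 (fail-walked)  emit P1@[25:26]
[27] read 'a'  n7⇒n1 (fail-walked)
[28] read 'e'  n1⇒n0 (fail-walked)
[29] read 'b'  n0⇒n0
[30] read 'a'  n0⇒n1
[31] read 'd'  n1⇒n6 (fail-walked)
[32] read 'a'  n6⇒n1 (fail-walked)
[33] read 'e'  n1⇒n0 (fail-walked)
[34] read 'b'  n0⇒n0
[35] read 'd'  n0⇒n6
[36] read 'd'  n6⇒n7  emit P1@[35:36]
[37] read 'd'  n7⇒n7 (fail-walked)  emit P1@[36:37]
[38] read 'd'  n7⇒n7 (fail-walked)  emit P1@[37:38]
[39] read 'd'  n7⇒n7 (fail-walked)  emit P1@[38:39]
[40] read 'd'  n7⇒n7 (fail-walked)  emit P1@[39:40]
[41] read 'b'  n7⇒n0 (fail-walked)

Result: [[6,0],[11,0],[17,0],[23,0],[25,1],[26,1],[36,1],[37,1],[38,1],[39,1],[40,1]]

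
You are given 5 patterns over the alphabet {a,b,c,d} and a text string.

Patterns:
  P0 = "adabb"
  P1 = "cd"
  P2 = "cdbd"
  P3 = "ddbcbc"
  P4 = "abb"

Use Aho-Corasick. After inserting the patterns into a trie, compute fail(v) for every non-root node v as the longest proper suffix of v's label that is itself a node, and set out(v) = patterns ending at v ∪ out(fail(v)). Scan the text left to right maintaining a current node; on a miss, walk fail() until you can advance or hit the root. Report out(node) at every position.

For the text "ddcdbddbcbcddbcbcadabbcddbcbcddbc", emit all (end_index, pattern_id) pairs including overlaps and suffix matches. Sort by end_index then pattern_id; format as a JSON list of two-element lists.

Build automaton:
Trie nodes:
  0='ε' goto a→1 c→6 d→10
  1='a' goto b→16 d→2
  2='ad' goto a→3
  3='ada' goto b→4
  4='adab' goto b→5
  5='adabb' goto ·  [P0 ends]
  6='c' goto d→7
  7='cd' goto b→8  [P1 ends]
  8='cdb' goto d→9
  9='cdbd' goto ·  [P2 ends]
  10='d' goto d→11
  11='dd' goto b→12
  12='ddb' goto c→13
  13='ddbc' goto b→14
  14='ddbcb' goto c→15
  15='ddbcbc' goto ·  [P3 ends]
  16='ab' goto b→17
  17='abb' goto ·  [P4 ends]

BFS fail/out derivation:
  n1('a'): parent n0 fail=0; on 'a' 0 → fail=0;  out ∅∪∅=∅
  n6('c'): parent n0 fail=0; on 'c' 0 → fail=0;  out ∅∪∅=∅
  n10('d'): parent n0 fail=0; on 'd' 0 → fail=0;  out ∅∪∅=∅
  n2('ad'): parent n1 fail=0; on 'd' 0 → fail=10;  out ∅∪∅=∅
  n7('cd'): parent n6 fail=0; on 'd' 0 → fail=10;  out {1}∪∅={1}
  n11('dd'): parent n10 fail=0; on 'd' 0 → fail=10;  out ∅∪∅=∅
  n16('ab'): parent n1 fail=0; on 'b' 0 → fail=0;  out ∅∪∅=∅
  n3('ada'): parent n2 fail=10; on 'a' 10→0 → fail=1;  out ∅∪∅=∅
  n8('cdb'): parent n7 fail=10; on 'b' 10→0 → fail=0;  out ∅∪∅=∅
  n12('ddb'): parent n11 fail=10; on 'b' 10→0 → fail=0;  out ∅∪∅=∅
  n17('abb'): parent n16 fail=0; on 'b' 0 → fail=0;  out {4}∪∅={4}
  n4('adab'): parent n3 fail=1; on 'b' 1 → fail=16;  out ∅∪∅=∅
  n9('cdbd'): parent n8 fail=0; on 'd' 0 → fail=10;  out {2}∪∅={2}
  n13('ddbc'): parent n12 fail=0; on 'c' 0 → fail=6;  out ∅∪∅=∅
  n5('adabb'): parent n4 fail=16; on 'b' 16 → fail=17;  out {0}∪{4}={0,4}
  n14('ddbcb'): parent n13 fail=6; on 'b' 6→0 → fail=0;  out ∅∪∅=∅
  n15('ddbcbc'): parent n14 fail=0; on 'c' 0 → fail=6;  out {3}∪∅={3}

Run:
[0] read 'd'  n0⇒n10
[1] read 'd'  n10⇒n11
[2] read 'c'  n11⇒n6 (via fail)
[3] read 'd'  n6⇒n7  emit P1@[2:3]
[4] read 'b'  n7⇒n8
[5] read 'd'  n8⇒n9  emit P2@[2:5]
[6] read 'd'  n9⇒n11 (via fail)
[7] read 'b'  n11⇒n12
[8] read 'c'  n12⇒n13
[9] read 'b'  n13⇒n14
[10] read 'c'  n14⇒n15  emit P3@[5:10]
[11] read 'd'  n15⇒n7 (via fail)  emit P1@[10:11]
[12] read 'd'  n7⇒n11 (via fail)
[13] read 'b'  n11⇒n12
[14] read 'c'  n12⇒n13
[15] read 'b'  n13⇒n14
[16] read 'c'  n14⇒n15  emit P3@[11:16]
[17] read 'a'  n15⇒n1 (via fail)
[18] read 'd'  n1⇒n2
[19] read 'a'  n2⇒n3
[20] read 'b'  n3⇒n4
[21] read 'b'  n4⇒n5  emit P0@[17:21],P4@[19:21]
[22] read 'c'  n5⇒n6 (via fail)
[23] read 'd'  n6⇒n7  emit P1@[22:23]
[24] read 'd'  n7⇒n11 (via fail)
[25] read 'b'  n11⇒n12
[26] read 'c'  n12⇒n13
[27] read 'b'  n13⇒n14
[28] read 'c'  n14⇒n15  emit P3@[23:28]
[29] read 'd'  n15⇒n7 (via fail)  emit P1@[28:29]
[30] read 'd'  n7⇒n11 (via fail)
[31] read 'b'  n11⇒n12
[32] read 'c'  n12⇒n13

All matches (sorted): [[3,1],[5,2],[10,3],[11,1],[16,3],[21,0],[21,4],[23,1],[28,3],[29,1]]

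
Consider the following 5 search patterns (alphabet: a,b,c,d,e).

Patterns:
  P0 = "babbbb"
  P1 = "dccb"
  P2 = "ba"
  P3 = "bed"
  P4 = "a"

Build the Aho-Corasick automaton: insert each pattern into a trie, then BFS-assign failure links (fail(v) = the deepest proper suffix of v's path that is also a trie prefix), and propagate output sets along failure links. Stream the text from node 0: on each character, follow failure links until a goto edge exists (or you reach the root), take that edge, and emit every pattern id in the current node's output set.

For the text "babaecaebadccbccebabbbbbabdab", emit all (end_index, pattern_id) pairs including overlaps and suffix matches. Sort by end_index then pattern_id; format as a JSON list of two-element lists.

Build automaton:
Trie nodes:
  n0 'ε': a→13 b→1 d→7
  n1 'b': a→2 e→11
  n2 'ba': b→3  [P2 ends]
  n3 'bab': b→4
  n4 'babb': b→5
  n5 'babbb': b→6
  n6 'babbbb': ·  [P0 ends]
  n7 'd': c→8
  n8 'dc': c→9
  n9 'dcc': b→10
  n10 'dccb': ·  [P1 ends]
  n11 'be': d→12
  n12 'bed': ·  [P3 ends]
  n13 'a': ·  [P4 ends]

Failure links (BFS by depth):
  n1('b'): parent n0 fail=0; on 'b' 0 → fail=0;  out ∅∪∅=∅
  n7('d'): parent n0 fail=0; on 'd' 0 → fail=0;  out ∅∪∅=∅
  n13('a'): parent n0 fail=0; on 'a' 0 → fail=0;  out {4}∪∅={4}
  n2('ba'): parent n1 fail=0; on 'a' 0 → fail=13;  out {2}∪{4}={2,4}
  n8('dc'): parent n7 fail=0; on 'c' 0 → fail=0;  out ∅∪∅=∅
  n11('be'): parent n1 fail=0; on 'e' 0 → fail=0;  out ∅∪∅=∅
  n3('bab'): parent n2 fail=13; on 'b' 13→0 → fail=1;  out ∅∪∅=∅
  n9('dcc'): parent n8 fail=0; on 'c' 0 → fail=0;  out ∅∪∅=∅
  n12('bed'): parent n11 fail=0; on 'd' 0 → fail=7;  out {3}∪∅={3}
  n4('babb'): parent n3 fail=1; on 'b' 1→0 → fail=1;  out ∅∪∅=∅
  n10('dccb'): parent n9 fail=0; on 'b' 0 → fail=1;  out {1}∪∅={1}
  n5('babbb'): parent n4 fail=1; on 'b' 1→0 → fail=1;  out ∅∪∅=∅
  n6('babbbb'): parent n5 fail=1; on 'b' 1→0 → fail=1;  out {0}∪∅={0}

Scan:
i=0 'b': node 0→1
i=1 'a': node 1→2  → match P2@[0:1],P4@[1:1]
i=2 'b': node 2→3
i=3 'a': node 3→2 (fail-walked)  → match P2@[2:3],P4@[3:3]
i=4 'e': node 2→0 (fail-walked)
i=5 'c': node 0→0
i=6 'a': node 0→13  → match P4@[6:6]
i=7 'e': node 13→0 (fail-walked)
i=8 'b': node 0→1
i=9 'a': node 1→2  → match P2@[8:9],P4@[9:9]
i=10 'd': node 2→7 (fail-walked)
i=11 'c': node 7→8
i=12 'c': node 8→9
i=13 'b': node 9→10  → match P1@[10:13]
i=14 'c': node 10→0 (fail-walked)
i=15 'c': node 0→0
i=16 'e': node 0→0
i=17 'b': node 0→1
i=18 'a': node 1→2  → match P2@[17:18],P4@[18:18]
i=19 'b': node 2→3
i=20 'b': node 3→4
i=21 'b': node 4→5
i=22 'b': node 5→6  → match P0@[17:22]
i=23 'b': node 6→1 (fail-walked)
i=24 'a': node 1→2  → match P2@[23:24],P4@[24:24]
i=25 'b': node 2→3
i=26 'd': node 3→7 (fail-walked)
i=27 'a': node 7→13 (fail-walked)  → match P4@[27:27]
i=28 'b': node 13→1 (fail-walked)

All matches (sorted): [[1,2],[1,4],[3,2],[3,4],[6,4],[9,2],[9,4],[13,1],[18,2],[18,4],[22,0],[24,2],[24,4],[27,4]]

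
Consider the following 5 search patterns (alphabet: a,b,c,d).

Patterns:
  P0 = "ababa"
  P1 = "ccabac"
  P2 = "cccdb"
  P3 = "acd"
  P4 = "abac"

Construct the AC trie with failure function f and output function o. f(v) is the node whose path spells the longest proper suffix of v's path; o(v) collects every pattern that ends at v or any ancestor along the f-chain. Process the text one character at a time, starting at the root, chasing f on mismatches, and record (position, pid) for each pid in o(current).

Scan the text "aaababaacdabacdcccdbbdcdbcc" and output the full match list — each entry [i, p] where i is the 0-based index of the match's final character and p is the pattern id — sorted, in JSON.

Construct AC machine:
Trie (insert patterns):
  n0 'ε': a→1 c→6
  n1 'a': b→2 c→15
  n2 'ab': a→3
  n3 'aba': b→4 c→17
  n4 'abab': a→5
  n5 'ababa': ·  ←P0
  n6 'c': c→7
  n7 'cc': a→8 c→12
  n8 'cca': b→9
  n9 'ccab': a→10
  n10 'ccaba': c→11
  n11 'ccabac': ·  ←P1
  n12 'ccc': d→13
  n13 'cccd': b→14
  n14 'cccdb': ·  ←P2
  n15 'ac': d→16
  n16 'acd': ·  ←P3
  n17 'abac': ·  ←P4

Failure links (BFS by depth):
  n1('a'): parent n0 fail=0; on 'a' 0 → fail=0;  out ∅∪∅=∅
  n6('c'): parent n0 fail=0; on 'c' 0 → fail=0;  out ∅∪∅=∅
  n2('ab'): parent n1 fail=0; on 'b' 0 → fail=0;  out ∅∪∅=∅
  n7('cc'): parent n6 fail=0; on 'c' 0 → fail=6;  out ∅∪∅=∅
  n15('ac'): parent n1 fail=0; on 'c' 0 → fail=6;  out ∅∪∅=∅
  n3('aba'): parent n2 fail=0; on 'a' 0 → fail=1;  out ∅∪∅=∅
  n8('cca'): parent n7 fail=6; on 'a' 6→0 → fail=1;  out ∅∪∅=∅
  n12('ccc'): parent n7 fail=6; on 'c' 6 → fail=7;  out ∅∪∅=∅
  n16('acd'): parent n15 fail=6; on 'd' 6→0 → fail=0;  out {3}∪∅={3}
  n4('abab'): parent n3 fail=1; on 'b' 1 → fail=2;  out ∅∪∅=∅
  n9('ccab'): parent n8 fail=1; on 'b' 1 → fail=2;  out ∅∪∅=∅
  n13('cccd'): parent n12 fail=7; on 'd' 7→6→0 → fail=0;  out ∅∪∅=∅
  n17('abac'): parent n3 fail=1; on 'c' 1 → fail=15;  out {4}∪∅={4}
  n5('ababa'): parent n4 fail=2; on 'a' 2 → fail=3;  out {0}∪∅={0}
  n10('ccaba'): parent n9 fail=2; on 'a' 2 → fail=3;  out ∅∪∅=∅
  n14('cccdb'): parent n13 fail=0; on 'b' 0 → fail=0;  out {2}∪∅={2}
  n11('ccabac'): parent n10 fail=3; on 'c' 3 → fail=17;  out {1}∪{4}={1,4}

Run:
[0] read 'a'  n0⇒n1
[1] read 'a'  n1⇒n1 (via fail)
[2] read 'a'  n1⇒n1 (via fail)
[3] read 'b'  n1⇒n2
[4] read 'a'  n2⇒n3
[5] read 'b'  n3⇒n4
[6] read 'a'  n4⇒n5  emit P0@[2:6]
[7] read 'a'  n5⇒n1 (via fail)
[8] read 'c'  n1⇒n15
[9] read 'd'  n15⇒n16  emit P3@[7:9]
[10] read 'a'  n16⇒n1 (via fail)
[11] read 'b'  n1⇒n2
[12] read 'a'  n2⇒n3
[13] read 'c'  n3⇒n17  emit P4@[10:13]
[14] read 'd'  n17⇒n16 (via fail)  emit P3@[12:14]
[15] read 'c'  n16⇒n6 (via fail)
[16] read 'c'  n6⇒n7
[17] read 'c'  n7⇒n12
[18] read 'd'  n12⇒n13
[19] read 'b'  n13⇒n14  emit P2@[15:19]
[20] read 'b'  n14⇒n0 (via fail)
[21] read 'd'  n0⇒n0
[22] read 'c'  n0⇒n6
[23] read 'd'  n6⇒n0 (via fail)
[24] read 'b'  n0⇒n0
[25] read 'c'  n0⇒n6
[26] read 'c'  n6⇒n7

Result: [[6,0],[9,3],[13,4],[14,3],[19,2]]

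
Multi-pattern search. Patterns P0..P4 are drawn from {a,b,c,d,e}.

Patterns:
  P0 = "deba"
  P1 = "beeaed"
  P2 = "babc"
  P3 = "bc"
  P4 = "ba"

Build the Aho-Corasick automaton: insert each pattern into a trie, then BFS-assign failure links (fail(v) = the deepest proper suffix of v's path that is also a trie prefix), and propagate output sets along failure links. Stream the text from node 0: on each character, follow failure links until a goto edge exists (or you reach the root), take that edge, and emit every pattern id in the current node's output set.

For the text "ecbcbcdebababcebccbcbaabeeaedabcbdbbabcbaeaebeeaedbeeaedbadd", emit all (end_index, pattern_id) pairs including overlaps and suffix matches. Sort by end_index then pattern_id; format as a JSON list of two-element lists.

Build automaton:
Trie (insert patterns):
  n0 'ε': b→5 d→1
  n1 'd': e→2
  n2 'de': b→3
  n3 'deb': a→4
  n4 'deba': ·  [P0 ends]
  n5 'b': a→11 c→14 e→6
  n6 'be': e→7
  n7 'bee': a→8
  n8 'beea': e→9
  n9 'beeae': d→10
  n10 'beeaed': ·  [P1 ends]
  n11 'ba': b→12  [P4 ends]
  n12 'bab': c→13
  n13 'babc': ·  [P2 ends]
  n14 'bc': ·  [P3 ends]

Failure links (BFS by depth):
  fail(1) 'd': from fail(0)=0 chase 'd': 0 ⇒ 0;  out=∅∪out(0)=∅
  fail(5) 'b': from fail(0)=0 chase 'b': 0 ⇒ 0;  out=∅∪out(0)=∅
  fail(2) 'de': from fail(1)=0 chase 'e': 0 ⇒ 0;  out=∅∪out(0)=∅
  fail(6) 'be': from fail(5)=0 chase 'e': 0 ⇒ 0;  out=∅∪out(0)=∅
  fail(11) 'ba': from fail(5)=0 chase 'a': 0 ⇒ 0;  out={4}∪out(0)={4}
  fail(14) 'bc': from fail(5)=0 chase 'c': 0 ⇒ 0;  out={3}∪out(0)={3}
  fail(3) 'deb': from fail(2)=0 chase 'b': 0 ⇒ 5;  out=∅∪out(5)=∅
  fail(7) 'bee': from fail(6)=0 chase 'e': 0 ⇒ 0;  out=∅∪out(0)=∅
  fail(12) 'bab': from fail(11)=0 chase 'b': 0 ⇒ 5;  out=∅∪out(5)=∅
  fail(4) 'deba': from fail(3)=5 chase 'a': 5 ⇒ 11;  out={0}∪out(11)={0,4}
  fail(8) 'beea': from fail(7)=0 chase 'a': 0 ⇒ 0;  out=∅∪out(0)=∅
  fail(13) 'babc': from fail(12)=5 chase 'c': 5 ⇒ 14;  out={2}∪out(14)={2,3}
  fail(9) 'beeae': from fail(8)=0 chase 'e': 0 ⇒ 0;  out=∅∪out(0)=∅
  fail(10) 'beeaed': from fail(9)=0 chase 'd': 0 ⇒ 1;  out={1}∪out(1)={1}

Run:
[0] read 'e'  n0⇒n0
[1] read 'c'  n0⇒n0
[2] read 'b'  n0⇒n5
[3] read 'c'  n5⇒n14  → match P3@[2:3]
[4] read 'b'  n14⇒n5 ·f
[5] read 'c'  n5⇒n14  → match P3@[4:5]
[6] read 'd'  n14⇒n1 ·f
[7] read 'e'  n1⇒n2
[8] read 'b'  n2⇒n3
[9] read 'a'  n3⇒n4  → match P0@[6:9],P4@[8:9]
[10] read 'b'  n4⇒n12 ·f
[11] read 'a'  n12⇒n11 ·f  → match P4@[10:11]
[12] read 'b'  n11⇒n12
[13] read 'c'  n12⇒n13  → match P2@[10:13],P3@[12:13]
[14] read 'e'  n13⇒n0 ·f
[15] read 'b'  n0⇒n5
[16] read 'c'  n5⇒n14  → match P3@[15:16]
[17] read 'c'  n14⇒n0 ·f
[18] read 'b'  n0⇒n5
[19] read 'c'  n5⇒n14  → match P3@[18:19]
[20] read 'b'  n14⇒n5 ·f
[21] read 'a'  n5⇒n11  → match P4@[20:21]
[22] read 'a'  n11⇒n0 ·f
[23] read 'b'  n0⇒n5
[24] read 'e'  n5⇒n6
[25] read 'e'  n6⇒n7
[26] read 'a'  n7⇒n8
[27] read 'e'  n8⇒n9
[28] read 'd'  n9⇒n10  → match P1@[23:28]
[29] read 'a'  n10⇒n0 ·f
[30] read 'b'  n0⇒n5
[31] read 'c'  n5⇒n14  → match P3@[30:31]
[32] read 'b'  n14⇒n5 ·f
[33] read 'd'  n5⇒n1 ·f
[34] read 'b'  n1⇒n5 ·f
[35] read 'b'  n5⇒n5 ·f
[36] read 'a'  n5⇒n11  → match P4@[35:36]
[37] read 'b'  n11⇒n12
[38] read 'c'  n12⇒n13  → match P2@[35:38],P3@[37:38]
[39] read 'b'  n13⇒n5 ·f
[40] read 'a'  n5⇒n11  → match P4@[39:40]
[41] read 'e'  n11⇒n0 ·f
[42] read 'a'  n0⇒n0
[43] read 'e'  n0⇒n0
[44] read 'b'  n0⇒n5
[45] read 'e'  n5⇒n6
[46] read 'e'  n6⇒n7
[47] read 'a'  n7⇒n8
[48] read 'e'  n8⇒n9
[49] read 'd'  n9⇒n10  → match P1@[44:49]
[50] read 'b'  n10⇒n5 ·f
[51] read 'e'  n5⇒n6
[52] read 'e'  n6⇒n7
[53] read 'a'  n7⇒n8
[54] read 'e'  n8⇒n9
[55] read 'd'  n9⇒n10  → match P1@[50:55]
[56] read 'b'  n10⇒n5 ·f
[57] read 'a'  n5⇒n11  → match P4@[56:57]
[58] read 'd'  n11⇒n1 ·f
[59] read 'd'  n1⇒n1 ·f

All matches (sorted): [[3,3],[5,3],[9,0],[9,4],[11,4],[13,2],[13,3],[16,3],[19,3],[21,4],[28,1],[31,3],[36,4],[38,2],[38,3],[40,4],[49,1],[55,1],[57,4]]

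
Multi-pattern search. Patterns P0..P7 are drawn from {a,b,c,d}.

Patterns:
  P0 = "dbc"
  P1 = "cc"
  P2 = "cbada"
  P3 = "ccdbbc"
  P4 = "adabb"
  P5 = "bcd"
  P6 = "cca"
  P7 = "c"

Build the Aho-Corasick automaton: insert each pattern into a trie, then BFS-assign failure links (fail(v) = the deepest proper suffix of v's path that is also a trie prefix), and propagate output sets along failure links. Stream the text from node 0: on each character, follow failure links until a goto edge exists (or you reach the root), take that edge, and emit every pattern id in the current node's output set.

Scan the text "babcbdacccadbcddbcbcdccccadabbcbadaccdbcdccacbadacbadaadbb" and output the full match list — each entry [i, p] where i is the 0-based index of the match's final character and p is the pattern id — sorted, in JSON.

Build:
Trie (insert patterns):
  0='ε' goto a→14 b→19 c→4 d→1
  1='d' goto b→2
  2='db' goto c→3
  3='dbc' goto ·  [P0 ends]
  4='c' goto b→6 c→5  [P7 ends]
  5='cc' goto a→22 d→10  [P1 ends]
  6='cb' goto a→7
  7='cba' goto d→8
  8='cbad' goto a→9
  9='cbada' goto ·  [P2 ends]
  10='ccd' goto b→11
  11='ccdb' goto b→12
  12='ccdbb' goto c→13
  13='ccdbbc' goto ·  [P3 ends]
  14='a' goto d→15
  15='ad' goto a→16
  16='ada' goto b→17
  17='adab' goto b→18
  18='adabb' goto ·  [P4 ends]
  19='b' goto c→20
  20='bc' goto d→21
  21='bcd' goto ·  [P5 ends]
  22='cca' goto ·  [P6 ends]

BFS fail/out derivation:
  fail(1) 'd': from fail(0)=0 chase 'd': 0 ⇒ 0;  out=∅∪out(0)=∅
  fail(4) 'c': from fail(0)=0 chase 'c': 0 ⇒ 0;  out={7}∪out(0)={7}
  fail(14) 'a': from fail(0)=0 chase 'a': 0 ⇒ 0;  out=∅∪out(0)=∅
  fail(19) 'b': from fail(0)=0 chase 'b': 0 ⇒ 0;  out=∅∪out(0)=∅
  fail(2) 'db': from fail(1)=0 chase 'b': 0 ⇒ 19;  out=∅∪out(19)=∅
  fail(5) 'cc': from fail(4)=0 chase 'c': 0 ⇒ 4;  out={1}∪out(4)={1,7}
  fail(6) 'cb': from fail(4)=0 chase 'b': 0 ⇒ 19;  out=∅∪out(19)=∅
  fail(15) 'ad': from fail(14)=0 chase 'd': 0 ⇒ 1;  out=∅∪out(1)=∅
  fail(20) 'bc': from fail(19)=0 chase 'c': 0 ⇒ 4;  out=∅∪out(4)={7}
  fail(3) 'dbc': from fail(2)=19 chase 'c': 19 ⇒ 20;  out={0}∪out(20)={0,7}
  fail(7) 'cba': from fail(6)=19 chase 'a': 19→0 ⇒ 14;  out=∅∪out(14)=∅
  fail(10) 'ccd': from fail(5)=4 chase 'd': 4→0 ⇒ 1;  out=∅∪out(1)=∅
  fail(16) 'ada': from fail(15)=1 chase 'a': 1→0 ⇒ 14;  out=∅∪out(14)=∅
  fail(21) 'bcd': from fail(20)=4 chase 'd': 4→0 ⇒ 1;  out={5}∪out(1)={5}
  fail(22) 'cca': from fail(5)=4 chase 'a': 4→0 ⇒ 14;  out={6}∪out(14)={6}
  fail(8) 'cbad': from fail(7)=14 chase 'd': 14 ⇒ 15;  out=∅∪out(15)=∅
  fail(11) 'ccdb': from fail(10)=1 chase 'b': 1 ⇒ 2;  out=∅∪out(2)=∅
  fail(17) 'adab': from fail(16)=14 chase 'b': 14→0 ⇒ 19;  out=∅∪out(19)=∅
  fail(9) 'cbada': from fail(8)=15 chase 'a': 15 ⇒ 16;  out={2}∪out(16)={2}
  fail(12) 'ccdbb': from fail(11)=2 chase 'b': 2→19→0 ⇒ 19;  out=∅∪out(19)=∅
  fail(18) 'adabb': from fail(17)=19 chase 'b': 19→0 ⇒ 19;  out={4}∪out(19)={4}
  fail(13) 'ccdbbc': from fail(12)=19 chase 'c': 19 ⇒ 20;  out={3}∪out(20)={3,7}

Text stream:
pos 0 'b': at 19
pos 1 'a': at 14 (via fail)
pos 2 'b': at 19 (via fail)
pos 3 'c': at 20  → match P7@[3:3]
pos 4 'b': at 6 (via fail)
pos 5 'd': at 1 (via fail)
pos 6 'a': at 14 (via fail)
pos 7 'c': at 4 (via fail)  → match P7@[7:7]
pos 8 'c': at 5  → match P1@[7:8],P7@[8:8]
pos 9 'c': at 5 (via fail)  → match P1@[8:9],P7@[9:9]
pos 10 'a': at 22  → match P6@[8:10]
pos 11 'd': at 15 (via fail)
pos 12 'b': at 2 (via fail)
pos 13 'c': at 3  → match P0@[11:13],P7@[13:13]
pos 14 'd': at 21 (via fail)  → match P5@[12:14]
pos 15 'd': at 1 (via fail)
pos 16 'b': at 2
pos 17 'c': at 3  → match P0@[15:17],P7@[17:17]
pos 18 'b': at 6 (via fail)
pos 19 'c': at 20 (via fail)  → match P7@[19:19]
pos 20 'd': at 21  → match P5@[18:20]
pos 21 'c': at 4 (via fail)  → match P7@[21:21]
pos 22 'c': at 5  → match P1@[21:22],P7@[22:22]
pos 23 'c': at 5 (via fail)  → match P1@[22:23],P7@[23:23]
pos 24 'c': at 5 (via fail)  → match P1@[23:24],P7@[24:24]
pos 25 'a': at 22  → match P6@[23:25]
pos 26 'd': at 15 (via fail)
pos 27 'a': at 16
pos 28 'b': at 17
pos 29 'b': at 18  → match P4@[25:29]
pos 30 'c': at 20 (via fail)  → match P7@[30:30]
pos 31 'b': at 6 (via fail)
pos 32 'a': at 7
pos 33 'd': at 8
pos 34 'a': at 9  → match P2@[30:34]
pos 35 'c': at 4 (via fail)  → match P7@[35:35]
pos 36 'c': at 5  → match P1@[35:36],P7@[36:36]
pos 37 'd': at 10
pos 38 'b': at 11
pos 39 'c': at 3 (via fail)  → match P0@[37:39],P7@[39:39]
pos 40 'd': at 21 (via fail)  → match P5@[38:40]
pos 41 'c': at 4 (via fail)  → match P7@[41:41]
pos 42 'c': at 5  → match P1@[41:42],P7@[42:42]
pos 43 'a': at 22  → match P6@[41:43]
pos 44 'c': at 4 (via fail)  → match P7@[44:44]
pos 45 'b': at 6
pos 46 'a': at 7
pos 47 'd': at 8
pos 48 'a': at 9  → match P2@[44:48]
pos 49 'c': at 4 (via fail)  → match P7@[49:49]
pos 50 'b': at 6
pos 51 'a': at 7
pos 52 'd': at 8
pos 53 'a': at 9  → match P2@[49:53]
pos 54 'a': at 14 (via fail)
pos 55 'd': at 15
pos 56 'b': at 2 (via fail)
pos 57 'b': at 19 (via fail)

Matches: [[3,7],[7,7],[8,1],[8,7],[9,1],[9,7],[10,6],[13,0],[13,7],[14,5],[17,0],[17,7],[19,7],[20,5],[21,7],[22,1],[22,7],[23,1],[23,7],[24,1],[24,7],[25,6],[29,4],[30,7],[34,2],[35,7],[36,1],[36,7],[39,0],[39,7],[40,5],[41,7],[42,1],[42,7],[43,6],[44,7],[48,2],[49,7],[53,2]]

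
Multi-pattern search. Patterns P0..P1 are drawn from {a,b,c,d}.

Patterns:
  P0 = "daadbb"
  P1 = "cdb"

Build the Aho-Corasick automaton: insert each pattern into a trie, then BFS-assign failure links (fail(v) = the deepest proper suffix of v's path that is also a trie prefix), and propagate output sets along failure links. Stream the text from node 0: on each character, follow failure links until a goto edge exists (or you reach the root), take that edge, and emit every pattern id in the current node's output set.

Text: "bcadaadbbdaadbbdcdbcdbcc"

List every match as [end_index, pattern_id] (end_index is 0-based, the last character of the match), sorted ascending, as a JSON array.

Build automaton:
Trie nodes:
  0='ε' goto c→7 d→1
  1='d' goto a→2
  2='da' goto a→3
  3='daa' goto d→4
  4='daad' goto b→5
  5='daadb' goto b→6
  6='daadbb' goto ·  [P0 ends]
  7='c' goto d→8
  8='cd' goto b→9
  9='cdb' goto ·  [P1 ends]

Failure links (BFS by depth):
  fail(1) 'd': from fail(0)=0 chase 'd': 0 ⇒ 0;  out=∅∪out(0)=∅
  fail(7) 'c': from fail(0)=0 chase 'c': 0 ⇒ 0;  out=∅∪out(0)=∅
  fail(2) 'da': from fail(1)=0 chase 'a': 0 ⇒ 0;  out=∅∪out(0)=∅
  fail(8) 'cd': from fail(7)=0 chase 'd': 0 ⇒ 1;  out=∅∪out(1)=∅
  fail(3) 'daa': from fail(2)=0 chase 'a': 0 ⇒ 0;  out=∅∪out(0)=∅
  fail(9) 'cdb': from fail(8)=1 chase 'b': 1→0 ⇒ 0;  out={1}∪out(0)={1}
  fail(4) 'daad': from fail(3)=0 chase 'd': 0 ⇒ 1;  out=∅∪out(1)=∅
  fail(5) 'daadb': from fail(4)=1 chase 'b': 1→0 ⇒ 0;  out=∅∪out(0)=∅
  fail(6) 'daadbb': from fail(5)=0 chase 'b': 0 ⇒ 0;  out={0}∪out(0)={0}

Run:
[0] read 'b'  n0⇒n0
[1] read 'c'  n0⇒n7
[2] read 'a'  n7⇒n0 ·f
[3] read 'd'  n0⇒n1
[4] read 'a'  n1⇒n2
[5] read 'a'  n2⇒n3
[6] read 'd'  n3⇒n4
[7] read 'b'  n4⇒n5
[8] read 'b'  n5⇒n6  → match P0@[3:8]
[9] read 'd'  n6⇒n1 ·f
[10] read 'a'  n1⇒n2
[11] read 'a'  n2⇒n3
[12] read 'd'  n3⇒n4
[13] read 'b'  n4⇒n5
[14] read 'b'  n5⇒n6  → match P0@[9:14]
[15] read 'd'  n6⇒n1 ·f
[16] read 'c'  n1⇒n7 ·f
[17] read 'd'  n7⇒n8
[18] read 'b'  n8⇒n9  → match P1@[16:18]
[19] read 'c'  n9⇒n7 ·f
[20] read 'd'  n7⇒n8
[21] read 'b'  n8⇒n9  → match P1@[19:21]
[22] read 'c'  n9⇒n7 ·f
[23] read 'c'  n7⇒n7 ·f

Matches: [[8,0],[14,0],[18,1],[21,1]]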